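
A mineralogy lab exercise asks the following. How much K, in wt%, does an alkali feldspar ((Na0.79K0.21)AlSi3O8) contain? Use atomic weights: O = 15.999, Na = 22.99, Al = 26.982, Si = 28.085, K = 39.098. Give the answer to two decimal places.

M((Na0.79K0.21)AlSi3O8) = 265.602 g/mol.
K contributes 0.21 × 39.098 = 8.211 g per mole.
8.211/265.602 = 0.0309 → 3.09%.

3.09 wt%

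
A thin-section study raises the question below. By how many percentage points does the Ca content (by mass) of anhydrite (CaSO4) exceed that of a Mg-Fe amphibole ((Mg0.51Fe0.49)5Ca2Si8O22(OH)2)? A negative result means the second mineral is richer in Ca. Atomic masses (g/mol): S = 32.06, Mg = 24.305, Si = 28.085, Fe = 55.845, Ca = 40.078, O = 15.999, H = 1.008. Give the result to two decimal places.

20.43 percentage points

First mineral: 40.078 g Ca in 136.134 g formula = 29.44 wt% Ca.
Second mineral: 80.156 g Ca in 889.626 g formula = 9.01 wt% Ca.
29.44% − 9.01% gives a difference of 20.43 percentage points.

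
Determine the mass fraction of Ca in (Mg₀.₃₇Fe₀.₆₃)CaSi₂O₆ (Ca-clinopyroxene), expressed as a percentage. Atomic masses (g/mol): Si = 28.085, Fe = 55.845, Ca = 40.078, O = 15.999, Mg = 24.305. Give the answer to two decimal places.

M((Mg₀.₃₇Fe₀.₆₃)CaSi₂O₆) = 236.417 g/mol.
Ca contributes 1 × 40.078 = 40.078 g per mole.
40.078/236.417 = 0.1695 → 16.95%.

16.95 mass %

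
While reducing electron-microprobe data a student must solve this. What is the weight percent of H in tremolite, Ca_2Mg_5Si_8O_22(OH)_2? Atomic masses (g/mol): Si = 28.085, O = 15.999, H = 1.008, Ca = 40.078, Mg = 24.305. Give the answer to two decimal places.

Formula mass = 2×40.078 + 5×24.305 + 8×28.085 + 24×15.999 + 2×1.008 = 812.353 g/mol, of which 2.016 g is H.
So H makes up 2.016/812.353 = 0.0025 of the mass, i.e. 0.25%.

0.25 mass %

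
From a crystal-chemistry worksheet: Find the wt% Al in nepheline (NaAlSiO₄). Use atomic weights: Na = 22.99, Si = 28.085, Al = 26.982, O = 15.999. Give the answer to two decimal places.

18.99 weight percent

Formula mass = 1·22.99 + 1·26.982 + 1·28.085 + 4·15.999 = 142.053 g/mol, of which 26.982 g is Al.
So Al makes up 26.982/142.053 = 0.1899 of the mass, i.e. 18.99%.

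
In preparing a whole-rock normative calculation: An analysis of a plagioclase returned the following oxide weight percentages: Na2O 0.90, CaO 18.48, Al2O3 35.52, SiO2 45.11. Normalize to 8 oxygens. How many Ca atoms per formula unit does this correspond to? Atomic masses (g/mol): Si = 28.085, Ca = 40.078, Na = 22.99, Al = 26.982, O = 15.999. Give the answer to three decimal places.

Na2O (M=61.979): mol = 0.01452; Na = 0.02904, O = 0.01452.
CaO (M=56.077): mol = 0.32955; Ca = 0.32955, O = 0.32955.
Al2O3 (M=101.961): mol = 0.34837; Al = 0.69674, O = 1.04511.
SiO2 (M=60.083): mol = 0.75079; Si = 0.75079, O = 1.50158.
ΣO = 2.89076; factor = 8/ΣO = 2.76744.
Ca apfu = 0.32955 × 2.76744 = 0.912.

0.912 Ca apfu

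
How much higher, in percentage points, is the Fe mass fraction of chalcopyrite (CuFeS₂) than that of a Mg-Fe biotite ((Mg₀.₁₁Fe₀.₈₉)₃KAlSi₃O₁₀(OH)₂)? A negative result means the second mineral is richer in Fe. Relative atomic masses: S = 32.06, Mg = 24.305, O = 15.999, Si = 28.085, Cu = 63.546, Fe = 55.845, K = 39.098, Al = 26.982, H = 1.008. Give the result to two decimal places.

0.70 percentage points

M(CuFeS₂) = 183.511 g/mol, so wt% Fe = 55.845/183.511 × 100 = 30.43%.
M((Mg₀.₁₁Fe₀.₈₉)₃KAlSi₃O₁₀(OH)₂) = 501.466 g/mol, so wt% Fe = 149.106/501.466 × 100 = 29.73%.
30.43 − 29.73 = 0.70 pp.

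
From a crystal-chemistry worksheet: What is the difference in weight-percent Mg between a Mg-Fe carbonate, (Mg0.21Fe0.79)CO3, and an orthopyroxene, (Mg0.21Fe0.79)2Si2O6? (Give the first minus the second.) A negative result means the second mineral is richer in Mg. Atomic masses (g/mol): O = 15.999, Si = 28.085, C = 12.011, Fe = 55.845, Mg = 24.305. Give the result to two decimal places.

0.60 percentage points

M((Mg0.21Fe0.79)CO3) = 109.230 g/mol, so wt% Mg = 5.104/109.230 × 100 = 4.67%.
M((Mg0.21Fe0.79)2Si2O6) = 250.607 g/mol, so wt% Mg = 10.208/250.607 × 100 = 4.07%.
4.67 − 4.07 = 0.60 pp.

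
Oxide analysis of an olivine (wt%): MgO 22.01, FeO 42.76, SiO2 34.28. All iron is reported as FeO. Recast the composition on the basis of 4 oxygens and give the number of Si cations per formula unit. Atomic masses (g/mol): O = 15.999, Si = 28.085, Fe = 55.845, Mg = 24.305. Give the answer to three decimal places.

1.000 Si apfu

MgO (M=40.304): mol = 0.54610; Mg = 0.54610, O = 0.54610.
FeO (M=71.844): mol = 0.59518; Fe = 0.59518, O = 0.59518.
SiO2 (M=60.083): mol = 0.57054; Si = 0.57054, O = 1.14108.
ΣO = 2.28236; factor = 4/ΣO = 1.75257.
Si apfu = 0.57054 × 1.75257 = 1.000.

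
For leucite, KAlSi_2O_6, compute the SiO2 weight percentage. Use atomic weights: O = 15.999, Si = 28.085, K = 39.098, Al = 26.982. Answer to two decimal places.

55.06 wt%

Formula mass = 218.244 g/mol.
2 Si → 2.0000 mol SiO2 per formula unit; M(SiO2) = 60.083, so SiO2 mass = 120.166 g.
120.166/218.244 × 100 = 55.06 wt%.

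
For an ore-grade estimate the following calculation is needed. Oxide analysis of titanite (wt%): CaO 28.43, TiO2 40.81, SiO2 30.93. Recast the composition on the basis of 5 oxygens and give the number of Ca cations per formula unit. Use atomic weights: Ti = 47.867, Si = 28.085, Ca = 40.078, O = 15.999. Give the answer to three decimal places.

0.991 Ca apfu

CaO: 28.43/56.077 = 0.50698 mol → 0.50698 mol Ca, 0.50698 mol O.
TiO2: 40.81/79.865 = 0.51099 mol → 0.51099 mol Ti, 1.02198 mol O.
SiO2: 30.93/60.083 = 0.51479 mol → 0.51479 mol Si, 1.02958 mol O.
Total oxygen = 2.55854 mol. Normalization factor = 5/2.55854 = 1.95424.
Ca per 5 O = 0.50698 × 1.95424 = 0.991.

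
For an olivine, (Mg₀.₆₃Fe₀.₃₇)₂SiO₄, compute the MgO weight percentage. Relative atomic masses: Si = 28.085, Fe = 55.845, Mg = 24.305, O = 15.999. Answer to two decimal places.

Molar mass of (Mg₀.₆₃Fe₀.₃₇)₂SiO₄ = 1.26·24.305 + 0.74·55.845 + 1·28.085 + 4·15.999 = 164.031 g/mol.
Each formula unit contains 1.26 Mg, equivalent to 1.26/1 = 1.2600 mol MgO.
M(MgO) = 1×24.305 + 1×15.999 = 40.304 g/mol.
Mass of MgO per formula unit = 1.2600 × 40.304 = 50.783 g.
MgO wt% = 50.783 / 164.031 × 100 = 30.96%.

30.96 wt%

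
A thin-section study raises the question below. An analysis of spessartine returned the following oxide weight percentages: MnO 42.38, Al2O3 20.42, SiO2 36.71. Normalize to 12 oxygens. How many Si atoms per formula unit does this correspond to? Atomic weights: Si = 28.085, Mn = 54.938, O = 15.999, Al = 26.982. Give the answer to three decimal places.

MnO (M=70.937): mol = 0.59743; Mn = 0.59743, O = 0.59743.
Al2O3 (M=101.961): mol = 0.20027; Al = 0.40054, O = 0.60081.
SiO2 (M=60.083): mol = 0.61099; Si = 0.61099, O = 1.22198.
ΣO = 2.42022; factor = 12/ΣO = 4.95823.
Si apfu = 0.61099 × 4.95823 = 3.029.

3.029 Si apfu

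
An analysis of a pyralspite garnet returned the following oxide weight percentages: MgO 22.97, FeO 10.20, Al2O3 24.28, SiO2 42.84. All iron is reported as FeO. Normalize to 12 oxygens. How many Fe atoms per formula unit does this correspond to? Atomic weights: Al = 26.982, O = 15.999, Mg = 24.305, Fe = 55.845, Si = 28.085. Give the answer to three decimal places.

22.97 wt% MgO ÷ 40.304 g/mol = 0.56992 mol, giving 0.56992 Mg and 0.56992 O.
10.20 wt% FeO ÷ 71.844 g/mol = 0.14197 mol, giving 0.14197 Fe and 0.14197 O.
24.28 wt% Al2O3 ÷ 101.961 g/mol = 0.23813 mol, giving 0.47626 Al and 0.71439 O.
42.84 wt% SiO2 ÷ 60.083 g/mol = 0.71301 mol, giving 0.71301 Si and 1.42602 O.
Oxygen sums to 2.85230; scaling by 12/2.85230 = 4.20713 puts the formula on 12 O.
Fe: 0.14197 × 4.20713 = 0.597 atoms per formula unit.

0.597 Fe apfu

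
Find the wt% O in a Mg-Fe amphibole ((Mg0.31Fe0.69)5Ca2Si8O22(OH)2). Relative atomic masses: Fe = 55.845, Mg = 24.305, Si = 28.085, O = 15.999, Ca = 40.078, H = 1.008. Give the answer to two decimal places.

41.68 mass %

Formula mass = 1.55*24.305 + 3.45*55.845 + 2*40.078 + 8*28.085 + 24*15.999 + 2*1.008 = 921.166 g/mol, of which 383.976 g is O.
So O makes up 383.976/921.166 = 0.4168 of the mass, i.e. 41.68%.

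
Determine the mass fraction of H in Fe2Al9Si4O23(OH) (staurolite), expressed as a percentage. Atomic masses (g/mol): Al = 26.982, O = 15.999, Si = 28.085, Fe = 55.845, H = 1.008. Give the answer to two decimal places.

0.12 weight percent

Formula mass = 2*55.845 + 9*26.982 + 4*28.085 + 24*15.999 + 1*1.008 = 851.852 g/mol, of which 1.008 g is H.
So H makes up 1.008/851.852 = 0.0012 of the mass, i.e. 0.12%.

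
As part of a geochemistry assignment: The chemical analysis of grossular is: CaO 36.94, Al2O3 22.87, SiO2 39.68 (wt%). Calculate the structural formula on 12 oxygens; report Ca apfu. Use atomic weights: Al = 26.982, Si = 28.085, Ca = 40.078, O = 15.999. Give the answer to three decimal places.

CaO: 36.94/56.077 = 0.65874 mol → 0.65874 mol Ca, 0.65874 mol O.
Al2O3: 22.87/101.961 = 0.22430 mol → 0.44860 mol Al, 0.67290 mol O.
SiO2: 39.68/60.083 = 0.66042 mol → 0.66042 mol Si, 1.32084 mol O.
Total oxygen = 2.65248 mol. Normalization factor = 12/2.65248 = 4.52407.
Ca per 12 O = 0.65874 × 4.52407 = 2.980.

2.980 Ca apfu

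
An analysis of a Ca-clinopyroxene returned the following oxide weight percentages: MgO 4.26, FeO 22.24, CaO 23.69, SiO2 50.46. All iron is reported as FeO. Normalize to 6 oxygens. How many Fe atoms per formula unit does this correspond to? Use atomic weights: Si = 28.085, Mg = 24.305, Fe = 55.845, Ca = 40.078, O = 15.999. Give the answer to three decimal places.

4.26 wt% MgO ÷ 40.304 g/mol = 0.10570 mol, giving 0.10570 Mg and 0.10570 O.
22.24 wt% FeO ÷ 71.844 g/mol = 0.30956 mol, giving 0.30956 Fe and 0.30956 O.
23.69 wt% CaO ÷ 56.077 g/mol = 0.42245 mol, giving 0.42245 Ca and 0.42245 O.
50.46 wt% SiO2 ÷ 60.083 g/mol = 0.83984 mol, giving 0.83984 Si and 1.67968 O.
Oxygen sums to 2.51739; scaling by 6/2.51739 = 2.38342 puts the formula on 6 O.
Fe: 0.30956 × 2.38342 = 0.738 atoms per formula unit.

0.738 Fe apfu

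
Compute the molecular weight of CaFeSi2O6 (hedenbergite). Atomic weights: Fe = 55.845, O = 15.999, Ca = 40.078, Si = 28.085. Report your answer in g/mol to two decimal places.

248.09 g/mol

Ca: 1 × 40.078 = 40.0780
Fe: 1 × 55.845 = 55.8450
Si: 2 × 28.085 = 56.1700
O: 6 × 15.999 = 95.9940
Summing the contributions gives the formula mass.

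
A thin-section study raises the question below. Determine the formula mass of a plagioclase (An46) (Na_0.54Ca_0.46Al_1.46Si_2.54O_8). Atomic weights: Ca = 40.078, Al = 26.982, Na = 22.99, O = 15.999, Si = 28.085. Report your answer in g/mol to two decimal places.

269.57 g/mol

The formula mass is the sum 0.54·22.99 + 0.46·40.078 + 1.46·26.982 + 2.54·28.085 + 8·15.999.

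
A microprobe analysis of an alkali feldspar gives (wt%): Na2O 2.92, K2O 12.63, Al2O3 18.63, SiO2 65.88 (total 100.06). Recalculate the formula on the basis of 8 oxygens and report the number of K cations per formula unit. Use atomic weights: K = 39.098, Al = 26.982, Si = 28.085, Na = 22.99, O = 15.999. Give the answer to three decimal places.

0.734 K apfu

Na2O: 2.92/61.979 = 0.04711 mol → 0.09422 mol Na, 0.04711 mol O.
K2O: 12.63/94.195 = 0.13408 mol → 0.26816 mol K, 0.13408 mol O.
Al2O3: 18.63/101.961 = 0.18272 mol → 0.36544 mol Al, 0.54816 mol O.
SiO2: 65.88/60.083 = 1.09648 mol → 1.09648 mol Si, 2.19296 mol O.
Total oxygen = 2.92231 mol. Normalization factor = 8/2.92231 = 2.73756.
K per 8 O = 0.26816 × 2.73756 = 0.734.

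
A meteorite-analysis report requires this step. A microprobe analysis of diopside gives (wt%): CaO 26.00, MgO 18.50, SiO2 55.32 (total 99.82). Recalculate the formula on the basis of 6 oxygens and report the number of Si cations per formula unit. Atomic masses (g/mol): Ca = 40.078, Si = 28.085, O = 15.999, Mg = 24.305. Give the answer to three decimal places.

1.999 Si apfu

CaO (M=56.077): mol = 0.46365; Ca = 0.46365, O = 0.46365.
MgO (M=40.304): mol = 0.45901; Mg = 0.45901, O = 0.45901.
SiO2 (M=60.083): mol = 0.92073; Si = 0.92073, O = 1.84146.
ΣO = 2.76412; factor = 6/ΣO = 2.17067.
Si apfu = 0.92073 × 2.17067 = 1.999.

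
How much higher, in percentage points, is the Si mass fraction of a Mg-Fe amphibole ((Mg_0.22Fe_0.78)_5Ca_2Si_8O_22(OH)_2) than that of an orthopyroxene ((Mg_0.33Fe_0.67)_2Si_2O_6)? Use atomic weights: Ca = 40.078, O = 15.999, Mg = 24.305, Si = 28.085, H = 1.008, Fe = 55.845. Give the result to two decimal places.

0.91 percentage points

First mineral: 224.680 g Si in 935.359 g formula = 24.02 wt% Si.
Second mineral: 56.170 g Si in 243.038 g formula = 23.11 wt% Si.
24.02% − 23.11% gives a difference of 0.91 percentage points.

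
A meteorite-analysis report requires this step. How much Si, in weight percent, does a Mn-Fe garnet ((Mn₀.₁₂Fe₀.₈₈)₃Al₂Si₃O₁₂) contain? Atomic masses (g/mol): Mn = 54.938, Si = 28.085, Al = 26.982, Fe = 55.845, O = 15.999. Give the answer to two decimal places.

16.94 weight percent

M((Mn₀.₁₂Fe₀.₈₈)₃Al₂Si₃O₁₂) = 497.415 g/mol.
Si contributes 3 × 28.085 = 84.255 g per mole.
84.255/497.415 = 0.1694 → 16.94%.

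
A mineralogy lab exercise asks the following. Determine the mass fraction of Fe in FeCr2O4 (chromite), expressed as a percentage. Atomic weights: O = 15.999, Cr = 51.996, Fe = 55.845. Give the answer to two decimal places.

24.95 wt%

Formula mass = 1·55.845 + 2·51.996 + 4·15.999 = 223.833 g/mol, of which 55.845 g is Fe.
So Fe makes up 55.845/223.833 = 0.2495 of the mass, i.e. 24.95%.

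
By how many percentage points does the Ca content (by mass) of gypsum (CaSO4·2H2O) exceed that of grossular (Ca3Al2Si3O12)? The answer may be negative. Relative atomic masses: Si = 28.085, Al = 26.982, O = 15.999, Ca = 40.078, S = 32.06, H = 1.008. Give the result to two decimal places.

First mineral: 40.078 g Ca in 172.164 g formula = 23.28 wt% Ca.
Second mineral: 120.234 g Ca in 450.441 g formula = 26.69 wt% Ca.
23.28% − 26.69% gives a difference of -3.41 percentage points.

-3.41 percentage points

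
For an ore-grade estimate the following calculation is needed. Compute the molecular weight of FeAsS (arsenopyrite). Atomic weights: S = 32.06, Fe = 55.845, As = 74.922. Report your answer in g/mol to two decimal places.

The formula mass is the sum 1*55.845 + 1*74.922 + 1*32.06.

162.83 g/mol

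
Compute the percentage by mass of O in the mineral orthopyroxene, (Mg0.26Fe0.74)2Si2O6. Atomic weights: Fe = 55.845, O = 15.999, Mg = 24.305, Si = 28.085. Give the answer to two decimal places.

Formula mass = 0.52×24.305 + 1.48×55.845 + 2×28.085 + 6×15.999 = 247.453 g/mol, of which 95.994 g is O.
So O makes up 95.994/247.453 = 0.3879 of the mass, i.e. 38.79%.

38.79 wt%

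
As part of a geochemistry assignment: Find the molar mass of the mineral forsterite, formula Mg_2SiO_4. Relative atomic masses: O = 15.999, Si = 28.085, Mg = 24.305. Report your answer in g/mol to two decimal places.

Mg: 2 × 24.305 = 48.6100
Si: 1 × 28.085 = 28.0850
O: 4 × 15.999 = 63.9960
Summing the contributions gives the formula mass.

140.69 g/mol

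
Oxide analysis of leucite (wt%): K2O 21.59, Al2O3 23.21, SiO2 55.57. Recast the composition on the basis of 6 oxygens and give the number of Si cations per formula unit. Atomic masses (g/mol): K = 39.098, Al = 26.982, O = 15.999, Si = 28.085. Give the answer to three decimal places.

K2O: 21.59/94.195 = 0.22921 mol → 0.45842 mol K, 0.22921 mol O.
Al2O3: 23.21/101.961 = 0.22764 mol → 0.45528 mol Al, 0.68292 mol O.
SiO2: 55.57/60.083 = 0.92489 mol → 0.92489 mol Si, 1.84978 mol O.
Total oxygen = 2.76191 mol. Normalization factor = 6/2.76191 = 2.17241.
Si per 6 O = 0.92489 × 2.17241 = 2.009.

2.009 Si apfu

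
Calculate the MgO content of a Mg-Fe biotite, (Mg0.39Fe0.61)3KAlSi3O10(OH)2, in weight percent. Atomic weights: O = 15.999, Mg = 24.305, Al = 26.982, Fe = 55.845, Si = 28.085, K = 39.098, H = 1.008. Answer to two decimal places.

M((Mg0.39Fe0.61)3KAlSi3O10(OH)2) = 474.972 g/mol; M(MgO) = 40.304 g/mol.
Moles MgO per formula unit = 1.17 Mg ÷ 1 = 1.1700.
MgO fraction = (1.1700 × 40.304) / 474.972 = 47.156/474.972 = 0.0993.

9.93 wt%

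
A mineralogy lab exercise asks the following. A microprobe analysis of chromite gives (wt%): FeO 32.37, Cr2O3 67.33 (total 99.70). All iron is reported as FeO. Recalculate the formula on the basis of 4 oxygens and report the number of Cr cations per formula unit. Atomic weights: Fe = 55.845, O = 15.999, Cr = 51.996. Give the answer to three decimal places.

1.991 Cr apfu

FeO: 32.37/71.844 = 0.45056 mol → 0.45056 mol Fe, 0.45056 mol O.
Cr2O3: 67.33/151.989 = 0.44299 mol → 0.88598 mol Cr, 1.32897 mol O.
Total oxygen = 1.77953 mol. Normalization factor = 4/1.77953 = 2.24778.
Cr per 4 O = 0.88598 × 2.24778 = 1.991.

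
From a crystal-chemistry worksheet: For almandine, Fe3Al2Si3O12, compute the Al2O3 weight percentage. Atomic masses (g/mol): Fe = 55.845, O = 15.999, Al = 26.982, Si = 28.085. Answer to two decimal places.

20.48 wt%

Molar mass of Fe3Al2Si3O12 = 3×55.845 + 2×26.982 + 3×28.085 + 12×15.999 = 497.742 g/mol.
Each formula unit contains 2 Al, equivalent to 2/2 = 1.0000 mol Al2O3.
M(Al2O3) = 2×26.982 + 3×15.999 = 101.961 g/mol.
Mass of Al2O3 per formula unit = 1.0000 × 101.961 = 101.961 g.
Al2O3 wt% = 101.961 / 497.742 × 100 = 20.48%.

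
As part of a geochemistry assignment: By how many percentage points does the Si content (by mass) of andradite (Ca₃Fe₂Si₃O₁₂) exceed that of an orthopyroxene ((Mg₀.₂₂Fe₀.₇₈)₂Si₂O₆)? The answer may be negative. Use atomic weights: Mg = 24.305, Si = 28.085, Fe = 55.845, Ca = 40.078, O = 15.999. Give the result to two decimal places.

-5.89 percentage points

First mineral: 84.255 g Si in 508.167 g formula = 16.58 wt% Si.
Second mineral: 56.170 g Si in 249.976 g formula = 22.47 wt% Si.
16.58% − 22.47% gives a difference of -5.89 percentage points.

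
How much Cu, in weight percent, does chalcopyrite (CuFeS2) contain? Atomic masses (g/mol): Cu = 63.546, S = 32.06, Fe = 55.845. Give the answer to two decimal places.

34.63 weight percent

M(CuFeS2) = 183.511 g/mol.
Cu contributes 1 × 63.546 = 63.546 g per mole.
63.546/183.511 = 0.3463 → 34.63%.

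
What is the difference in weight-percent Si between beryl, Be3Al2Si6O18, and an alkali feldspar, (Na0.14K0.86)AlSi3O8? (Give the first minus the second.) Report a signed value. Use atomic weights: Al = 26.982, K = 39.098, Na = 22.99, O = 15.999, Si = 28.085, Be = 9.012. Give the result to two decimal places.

0.83 percentage points

M(Be3Al2Si6O18) = 537.492 g/mol, so wt% Si = 168.510/537.492 × 100 = 31.35%.
M((Na0.14K0.86)AlSi3O8) = 276.072 g/mol, so wt% Si = 84.255/276.072 × 100 = 30.52%.
31.35 − 30.52 = 0.83 pp.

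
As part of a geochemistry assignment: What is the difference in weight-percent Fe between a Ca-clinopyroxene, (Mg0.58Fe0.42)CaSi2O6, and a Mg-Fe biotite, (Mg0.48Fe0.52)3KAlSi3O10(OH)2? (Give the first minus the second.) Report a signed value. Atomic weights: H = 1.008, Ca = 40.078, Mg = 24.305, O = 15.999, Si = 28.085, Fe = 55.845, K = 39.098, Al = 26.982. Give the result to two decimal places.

First mineral: 23.455 g Fe in 229.794 g formula = 10.21 wt% Fe.
Second mineral: 87.118 g Fe in 466.456 g formula = 18.68 wt% Fe.
10.21% − 18.68% gives a difference of -8.47 percentage points.

-8.47 percentage points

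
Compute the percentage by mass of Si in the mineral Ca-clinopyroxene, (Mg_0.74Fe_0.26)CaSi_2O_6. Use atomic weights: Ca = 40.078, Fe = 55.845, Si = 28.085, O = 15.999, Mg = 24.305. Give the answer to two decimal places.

24.99 weight percent

Formula mass = 0.74*24.305 + 0.26*55.845 + 1*40.078 + 2*28.085 + 6*15.999 = 224.747 g/mol, of which 56.170 g is Si.
So Si makes up 56.170/224.747 = 0.2499 of the mass, i.e. 24.99%.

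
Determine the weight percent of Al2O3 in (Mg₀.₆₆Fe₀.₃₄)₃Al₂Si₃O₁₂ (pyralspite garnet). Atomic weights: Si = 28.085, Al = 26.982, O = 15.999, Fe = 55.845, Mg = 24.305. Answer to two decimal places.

M((Mg₀.₆₆Fe₀.₃₄)₃Al₂Si₃O₁₂) = 435.293 g/mol; M(Al2O3) = 101.961 g/mol.
Moles Al2O3 per formula unit = 2 Al ÷ 2 = 1.0000.
Al2O3 fraction = (1.0000 × 101.961) / 435.293 = 101.961/435.293 = 0.2342.

23.42 wt%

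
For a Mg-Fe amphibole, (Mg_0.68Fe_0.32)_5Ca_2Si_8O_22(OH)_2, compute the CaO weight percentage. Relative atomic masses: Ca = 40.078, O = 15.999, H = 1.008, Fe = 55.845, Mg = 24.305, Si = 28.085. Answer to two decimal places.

13.00 wt%

M((Mg_0.68Fe_0.32)_5Ca_2Si_8O_22(OH)_2) = 862.817 g/mol; M(CaO) = 56.077 g/mol.
Moles CaO per formula unit = 2 Ca ÷ 1 = 2.0000.
CaO fraction = (2.0000 × 56.077) / 862.817 = 112.154/862.817 = 0.1300.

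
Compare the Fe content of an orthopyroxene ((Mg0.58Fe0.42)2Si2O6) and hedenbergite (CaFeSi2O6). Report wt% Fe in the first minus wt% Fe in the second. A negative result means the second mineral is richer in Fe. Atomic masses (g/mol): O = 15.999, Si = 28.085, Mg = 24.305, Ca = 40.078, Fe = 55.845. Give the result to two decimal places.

M((Mg0.58Fe0.42)2Si2O6) = 227.268 g/mol, so wt% Fe = 46.910/227.268 × 100 = 20.64%.
M(CaFeSi2O6) = 248.087 g/mol, so wt% Fe = 55.845/248.087 × 100 = 22.51%.
20.64 − 22.51 = -1.87 pp.

-1.87 percentage points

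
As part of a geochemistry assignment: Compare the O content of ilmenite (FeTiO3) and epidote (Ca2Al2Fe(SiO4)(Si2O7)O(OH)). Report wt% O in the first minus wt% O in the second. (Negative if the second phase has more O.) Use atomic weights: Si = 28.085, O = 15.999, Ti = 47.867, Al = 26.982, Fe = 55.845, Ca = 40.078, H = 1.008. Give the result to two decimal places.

-11.40 percentage points

M(FeTiO3) = 151.709 g/mol, so wt% O = 47.997/151.709 × 100 = 31.64%.
M(Ca2Al2Fe(SiO4)(Si2O7)O(OH)) = 483.215 g/mol, so wt% O = 207.987/483.215 × 100 = 43.04%.
31.64 − 43.04 = -11.40 pp.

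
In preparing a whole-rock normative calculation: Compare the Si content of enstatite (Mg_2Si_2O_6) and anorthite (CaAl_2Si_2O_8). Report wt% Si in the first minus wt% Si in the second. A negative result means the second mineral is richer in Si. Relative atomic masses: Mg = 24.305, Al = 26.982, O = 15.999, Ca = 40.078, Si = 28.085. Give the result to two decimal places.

M(Mg_2Si_2O_6) = 200.774 g/mol, so wt% Si = 56.170/200.774 × 100 = 27.98%.
M(CaAl_2Si_2O_8) = 278.204 g/mol, so wt% Si = 56.170/278.204 × 100 = 20.19%.
27.98 − 20.19 = 7.79 pp.

7.79 percentage points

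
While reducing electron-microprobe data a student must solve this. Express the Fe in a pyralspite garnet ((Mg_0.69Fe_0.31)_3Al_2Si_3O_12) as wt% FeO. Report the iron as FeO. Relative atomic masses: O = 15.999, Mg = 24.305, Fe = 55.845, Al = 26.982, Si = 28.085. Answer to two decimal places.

15.45 wt%

Molar mass of (Mg_0.69Fe_0.31)_3Al_2Si_3O_12 = 2.07·24.305 + 0.93·55.845 + 2·26.982 + 3·28.085 + 12·15.999 = 432.454 g/mol.
Each formula unit contains 0.93 Fe, equivalent to 0.93/1 = 0.9300 mol FeO.
M(FeO) = 1×55.845 + 1×15.999 = 71.844 g/mol.
Mass of FeO per formula unit = 0.9300 × 71.844 = 66.815 g.
FeO wt% = 66.815 / 432.454 × 100 = 15.45%.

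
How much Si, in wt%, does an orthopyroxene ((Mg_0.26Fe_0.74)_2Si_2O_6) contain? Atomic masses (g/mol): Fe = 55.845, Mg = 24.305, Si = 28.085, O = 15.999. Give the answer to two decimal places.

Molar mass of (Mg_0.26Fe_0.74)_2Si_2O_6: 0.52×24.305 + 1.48×55.845 + 2×28.085 + 6×15.999 = 247.453 g/mol.
Mass of Si per formula unit: 2 × 28.085 = 56.170 g.
Weight fraction Si = 56.170 / 247.453 = 0.2270.

22.70 wt%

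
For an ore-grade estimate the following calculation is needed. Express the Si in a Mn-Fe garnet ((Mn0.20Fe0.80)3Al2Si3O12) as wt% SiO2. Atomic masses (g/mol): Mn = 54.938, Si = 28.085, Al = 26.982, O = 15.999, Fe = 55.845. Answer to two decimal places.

Formula mass = 497.198 g/mol.
3 Si → 3.0000 mol SiO2 per formula unit; M(SiO2) = 60.083, so SiO2 mass = 180.249 g.
180.249/497.198 × 100 = 36.25 wt%.

36.25 wt%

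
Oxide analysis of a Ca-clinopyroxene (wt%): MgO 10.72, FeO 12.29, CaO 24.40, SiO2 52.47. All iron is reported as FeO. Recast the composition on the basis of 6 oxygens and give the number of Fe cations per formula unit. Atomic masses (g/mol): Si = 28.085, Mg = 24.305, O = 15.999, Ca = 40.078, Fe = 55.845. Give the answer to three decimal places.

0.392 Fe apfu

10.72 wt% MgO ÷ 40.304 g/mol = 0.26598 mol, giving 0.26598 Mg and 0.26598 O.
12.29 wt% FeO ÷ 71.844 g/mol = 0.17107 mol, giving 0.17107 Fe and 0.17107 O.
24.40 wt% CaO ÷ 56.077 g/mol = 0.43512 mol, giving 0.43512 Ca and 0.43512 O.
52.47 wt% SiO2 ÷ 60.083 g/mol = 0.87329 mol, giving 0.87329 Si and 1.74658 O.
Oxygen sums to 2.61875; scaling by 6/2.61875 = 2.29117 puts the formula on 6 O.
Fe: 0.17107 × 2.29117 = 0.392 atoms per formula unit.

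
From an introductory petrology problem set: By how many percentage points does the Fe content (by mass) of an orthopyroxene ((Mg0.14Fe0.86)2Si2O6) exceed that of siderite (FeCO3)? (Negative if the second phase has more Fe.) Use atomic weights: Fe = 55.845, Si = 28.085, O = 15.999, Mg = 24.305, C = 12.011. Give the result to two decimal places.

First mineral: 96.053 g Fe in 255.023 g formula = 37.66 wt% Fe.
Second mineral: 55.845 g Fe in 115.853 g formula = 48.20 wt% Fe.
37.66% − 48.20% gives a difference of -10.54 percentage points.

-10.54 percentage points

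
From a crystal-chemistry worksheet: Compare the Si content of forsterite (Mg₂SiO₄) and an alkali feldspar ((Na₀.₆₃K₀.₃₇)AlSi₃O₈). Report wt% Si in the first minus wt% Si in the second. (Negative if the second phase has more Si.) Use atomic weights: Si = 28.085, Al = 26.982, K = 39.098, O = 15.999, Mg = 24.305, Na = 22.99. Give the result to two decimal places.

Si in Mg₂SiO₄: molar mass 140.691 g/mol; 1×28.085 = 28.085 g → 19.96 wt%.
Si in (Na₀.₆₃K₀.₃₇)AlSi₃O₈: molar mass 268.179 g/mol; 3×28.085 = 84.255 g → 31.42 wt%.
Difference = 19.96 − 31.42 = -11.46 percentage points.

-11.46 percentage points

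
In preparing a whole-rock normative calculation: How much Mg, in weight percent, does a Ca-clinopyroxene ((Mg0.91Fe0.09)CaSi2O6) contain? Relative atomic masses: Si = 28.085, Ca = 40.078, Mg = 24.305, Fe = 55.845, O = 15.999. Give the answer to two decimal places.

10.08 weight percent

Molar mass of (Mg0.91Fe0.09)CaSi2O6: 0.91·24.305 + 0.09·55.845 + 1·40.078 + 2·28.085 + 6·15.999 = 219.386 g/mol.
Mass of Mg per formula unit: 0.91 × 24.305 = 22.118 g.
Weight fraction Mg = 22.118 / 219.386 = 0.1008.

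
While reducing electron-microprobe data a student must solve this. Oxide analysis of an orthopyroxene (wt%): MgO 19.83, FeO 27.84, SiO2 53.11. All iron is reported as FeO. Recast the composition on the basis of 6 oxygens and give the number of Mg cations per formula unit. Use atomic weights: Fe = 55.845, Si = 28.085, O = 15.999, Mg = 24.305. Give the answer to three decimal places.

1.115 Mg apfu

MgO (M=40.304): mol = 0.49201; Mg = 0.49201, O = 0.49201.
FeO (M=71.844): mol = 0.38751; Fe = 0.38751, O = 0.38751.
SiO2 (M=60.083): mol = 0.88394; Si = 0.88394, O = 1.76788.
ΣO = 2.64740; factor = 6/ΣO = 2.26637.
Mg apfu = 0.49201 × 2.26637 = 1.115.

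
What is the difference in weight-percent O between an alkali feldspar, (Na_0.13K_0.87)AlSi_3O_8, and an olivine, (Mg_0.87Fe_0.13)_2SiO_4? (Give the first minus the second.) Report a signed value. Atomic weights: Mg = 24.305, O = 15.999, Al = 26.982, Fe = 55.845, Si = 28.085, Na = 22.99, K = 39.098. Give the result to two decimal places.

O in (Na_0.13K_0.87)AlSi_3O_8: molar mass 276.233 g/mol; 8×15.999 = 127.992 g → 46.33 wt%.
O in (Mg_0.87Fe_0.13)_2SiO_4: molar mass 148.891 g/mol; 4×15.999 = 63.996 g → 42.98 wt%.
Difference = 46.33 − 42.98 = 3.35 percentage points.

3.35 percentage points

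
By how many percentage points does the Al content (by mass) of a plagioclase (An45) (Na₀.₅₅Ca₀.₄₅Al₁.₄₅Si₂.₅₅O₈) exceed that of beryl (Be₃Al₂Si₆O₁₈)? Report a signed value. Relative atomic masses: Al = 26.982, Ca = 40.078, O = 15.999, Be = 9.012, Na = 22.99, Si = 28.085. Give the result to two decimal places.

4.48 percentage points

First mineral: 39.124 g Al in 269.412 g formula = 14.52 wt% Al.
Second mineral: 53.964 g Al in 537.492 g formula = 10.04 wt% Al.
14.52% − 10.04% gives a difference of 4.48 percentage points.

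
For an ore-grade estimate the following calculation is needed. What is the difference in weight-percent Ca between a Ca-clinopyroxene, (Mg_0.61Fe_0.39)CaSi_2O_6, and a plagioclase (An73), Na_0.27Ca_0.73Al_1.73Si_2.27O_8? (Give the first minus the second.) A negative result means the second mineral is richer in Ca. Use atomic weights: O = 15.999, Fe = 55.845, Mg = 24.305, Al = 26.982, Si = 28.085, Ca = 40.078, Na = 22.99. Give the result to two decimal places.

M((Mg_0.61Fe_0.39)CaSi_2O_6) = 228.848 g/mol, so wt% Ca = 40.078/228.848 × 100 = 17.51%.
M(Na_0.27Ca_0.73Al_1.73Si_2.27O_8) = 273.888 g/mol, so wt% Ca = 29.257/273.888 × 100 = 10.68%.
17.51 − 10.68 = 6.83 pp.

6.83 percentage points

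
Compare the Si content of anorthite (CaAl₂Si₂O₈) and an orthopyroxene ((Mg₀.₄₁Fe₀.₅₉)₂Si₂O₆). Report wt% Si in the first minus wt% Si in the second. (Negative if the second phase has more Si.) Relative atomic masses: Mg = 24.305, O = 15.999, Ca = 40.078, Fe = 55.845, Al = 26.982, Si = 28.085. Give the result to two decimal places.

Si in CaAl₂Si₂O₈: molar mass 278.204 g/mol; 2×28.085 = 56.170 g → 20.19 wt%.
Si in (Mg₀.₄₁Fe₀.₅₉)₂Si₂O₆: molar mass 237.991 g/mol; 2×28.085 = 56.170 g → 23.60 wt%.
Difference = 20.19 − 23.60 = -3.41 percentage points.

-3.41 percentage points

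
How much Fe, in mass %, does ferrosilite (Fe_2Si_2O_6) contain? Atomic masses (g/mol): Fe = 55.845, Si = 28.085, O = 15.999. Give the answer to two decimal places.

42.33 mass %

M(Fe_2Si_2O_6) = 263.854 g/mol.
Fe contributes 2 × 55.845 = 111.690 g per mole.
111.690/263.854 = 0.4233 → 42.33%.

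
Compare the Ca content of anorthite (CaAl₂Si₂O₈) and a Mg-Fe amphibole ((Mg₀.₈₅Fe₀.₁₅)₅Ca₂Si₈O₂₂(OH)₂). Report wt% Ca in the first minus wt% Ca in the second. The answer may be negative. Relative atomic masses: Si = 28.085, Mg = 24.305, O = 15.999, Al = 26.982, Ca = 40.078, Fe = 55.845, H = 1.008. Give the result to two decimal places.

4.82 percentage points

First mineral: 40.078 g Ca in 278.204 g formula = 14.41 wt% Ca.
Second mineral: 80.156 g Ca in 836.008 g formula = 9.59 wt% Ca.
14.41% − 9.59% gives a difference of 4.82 percentage points.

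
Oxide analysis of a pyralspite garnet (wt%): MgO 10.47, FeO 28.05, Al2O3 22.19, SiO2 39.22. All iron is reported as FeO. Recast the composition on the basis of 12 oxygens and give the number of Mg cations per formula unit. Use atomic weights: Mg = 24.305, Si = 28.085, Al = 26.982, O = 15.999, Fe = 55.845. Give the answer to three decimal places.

1.195 Mg apfu

MgO (M=40.304): mol = 0.25978; Mg = 0.25978, O = 0.25978.
FeO (M=71.844): mol = 0.39043; Fe = 0.39043, O = 0.39043.
Al2O3 (M=101.961): mol = 0.21763; Al = 0.43526, O = 0.65289.
SiO2 (M=60.083): mol = 0.65276; Si = 0.65276, O = 1.30552.
ΣO = 2.60862; factor = 12/ΣO = 4.60013.
Mg apfu = 0.25978 × 4.60013 = 1.195.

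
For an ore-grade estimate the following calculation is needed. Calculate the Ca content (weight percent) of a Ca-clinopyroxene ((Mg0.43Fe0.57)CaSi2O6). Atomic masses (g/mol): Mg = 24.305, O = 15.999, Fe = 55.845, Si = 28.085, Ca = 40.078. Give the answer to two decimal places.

Formula mass = 0.43*24.305 + 0.57*55.845 + 1*40.078 + 2*28.085 + 6*15.999 = 234.525 g/mol, of which 40.078 g is Ca.
So Ca makes up 40.078/234.525 = 0.1709 of the mass, i.e. 17.09%.

17.09 weight percent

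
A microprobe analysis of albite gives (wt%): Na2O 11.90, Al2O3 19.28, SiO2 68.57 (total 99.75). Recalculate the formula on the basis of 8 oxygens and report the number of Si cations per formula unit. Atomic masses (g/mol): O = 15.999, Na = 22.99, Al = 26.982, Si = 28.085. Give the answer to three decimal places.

11.90 wt% Na2O ÷ 61.979 g/mol = 0.19200 mol, giving 0.38400 Na and 0.19200 O.
19.28 wt% Al2O3 ÷ 101.961 g/mol = 0.18909 mol, giving 0.37818 Al and 0.56727 O.
68.57 wt% SiO2 ÷ 60.083 g/mol = 1.14125 mol, giving 1.14125 Si and 2.28250 O.
Oxygen sums to 3.04177; scaling by 8/3.04177 = 2.63005 puts the formula on 8 O.
Si: 1.14125 × 2.63005 = 3.002 atoms per formula unit.

3.002 Si apfu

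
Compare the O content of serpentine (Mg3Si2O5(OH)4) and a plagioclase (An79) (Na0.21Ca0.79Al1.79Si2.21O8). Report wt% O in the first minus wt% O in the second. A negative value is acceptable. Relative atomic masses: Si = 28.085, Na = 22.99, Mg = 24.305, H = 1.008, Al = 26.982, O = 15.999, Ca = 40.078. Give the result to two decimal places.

O in Mg3Si2O5(OH)4: molar mass 277.108 g/mol; 9×15.999 = 143.991 g → 51.96 wt%.
O in Na0.21Ca0.79Al1.79Si2.21O8: molar mass 274.847 g/mol; 8×15.999 = 127.992 g → 46.57 wt%.
Difference = 51.96 − 46.57 = 5.39 percentage points.

5.39 percentage points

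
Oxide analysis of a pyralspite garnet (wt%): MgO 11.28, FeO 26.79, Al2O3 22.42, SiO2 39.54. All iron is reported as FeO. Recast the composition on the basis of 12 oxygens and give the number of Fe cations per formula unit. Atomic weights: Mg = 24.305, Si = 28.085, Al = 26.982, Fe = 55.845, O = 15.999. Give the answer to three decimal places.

11.28 wt% MgO ÷ 40.304 g/mol = 0.27987 mol, giving 0.27987 Mg and 0.27987 O.
26.79 wt% FeO ÷ 71.844 g/mol = 0.37289 mol, giving 0.37289 Fe and 0.37289 O.
22.42 wt% Al2O3 ÷ 101.961 g/mol = 0.21989 mol, giving 0.43978 Al and 0.65967 O.
39.54 wt% SiO2 ÷ 60.083 g/mol = 0.65809 mol, giving 0.65809 Si and 1.31618 O.
Oxygen sums to 2.62861; scaling by 12/2.62861 = 4.56515 puts the formula on 12 O.
Fe: 0.37289 × 4.56515 = 1.702 atoms per formula unit.

1.702 Fe apfu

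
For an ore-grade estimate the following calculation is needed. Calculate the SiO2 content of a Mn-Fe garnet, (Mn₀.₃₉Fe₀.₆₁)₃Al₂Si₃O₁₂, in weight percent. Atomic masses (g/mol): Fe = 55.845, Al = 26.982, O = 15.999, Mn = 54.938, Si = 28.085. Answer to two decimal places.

36.29 wt%

Molar mass of (Mn₀.₃₉Fe₀.₆₁)₃Al₂Si₃O₁₂ = 1.17×54.938 + 1.83×55.845 + 2×26.982 + 3×28.085 + 12×15.999 = 496.681 g/mol.
Each formula unit contains 3 Si, equivalent to 3/1 = 3.0000 mol SiO2.
M(SiO2) = 1×28.085 + 2×15.999 = 60.083 g/mol.
Mass of SiO2 per formula unit = 3.0000 × 60.083 = 180.249 g.
SiO2 wt% = 180.249 / 496.681 × 100 = 36.29%.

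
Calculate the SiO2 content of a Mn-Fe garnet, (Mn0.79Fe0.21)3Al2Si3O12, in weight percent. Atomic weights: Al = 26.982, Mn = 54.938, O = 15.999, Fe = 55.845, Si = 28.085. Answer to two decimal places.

M((Mn0.79Fe0.21)3Al2Si3O12) = 495.592 g/mol; M(SiO2) = 60.083 g/mol.
Moles SiO2 per formula unit = 3 Si ÷ 1 = 3.0000.
SiO2 fraction = (3.0000 × 60.083) / 495.592 = 180.249/495.592 = 0.3637.

36.37 wt%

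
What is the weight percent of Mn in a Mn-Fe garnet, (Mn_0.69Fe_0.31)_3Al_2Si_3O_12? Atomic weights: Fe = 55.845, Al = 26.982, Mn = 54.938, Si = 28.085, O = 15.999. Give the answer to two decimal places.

Molar mass of (Mn_0.69Fe_0.31)_3Al_2Si_3O_12: 2.07*54.938 + 0.93*55.845 + 2*26.982 + 3*28.085 + 12*15.999 = 495.865 g/mol.
Mass of Mn per formula unit: 2.07 × 54.938 = 113.722 g.
Weight fraction Mn = 113.722 / 495.865 = 0.2293.

22.93 wt%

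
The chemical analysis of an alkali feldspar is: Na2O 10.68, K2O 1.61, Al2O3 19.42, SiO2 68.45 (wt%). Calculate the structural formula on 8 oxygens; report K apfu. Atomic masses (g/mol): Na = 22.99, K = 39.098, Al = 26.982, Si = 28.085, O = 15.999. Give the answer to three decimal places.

10.68 wt% Na2O ÷ 61.979 g/mol = 0.17232 mol, giving 0.34464 Na and 0.17232 O.
1.61 wt% K2O ÷ 94.195 g/mol = 0.01709 mol, giving 0.03418 K and 0.01709 O.
19.42 wt% Al2O3 ÷ 101.961 g/mol = 0.19046 mol, giving 0.38092 Al and 0.57138 O.
68.45 wt% SiO2 ÷ 60.083 g/mol = 1.13926 mol, giving 1.13926 Si and 2.27852 O.
Oxygen sums to 3.03931; scaling by 8/3.03931 = 2.63218 puts the formula on 8 O.
K: 0.03418 × 2.63218 = 0.090 atoms per formula unit.

0.090 K apfu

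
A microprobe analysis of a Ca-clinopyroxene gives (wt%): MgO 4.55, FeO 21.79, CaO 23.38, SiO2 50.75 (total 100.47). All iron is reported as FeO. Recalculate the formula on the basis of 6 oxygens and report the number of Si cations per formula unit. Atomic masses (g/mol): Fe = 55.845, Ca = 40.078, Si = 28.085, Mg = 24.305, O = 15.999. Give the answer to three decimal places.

2.009 Si apfu

4.55 wt% MgO ÷ 40.304 g/mol = 0.11289 mol, giving 0.11289 Mg and 0.11289 O.
21.79 wt% FeO ÷ 71.844 g/mol = 0.30330 mol, giving 0.30330 Fe and 0.30330 O.
23.38 wt% CaO ÷ 56.077 g/mol = 0.41693 mol, giving 0.41693 Ca and 0.41693 O.
50.75 wt% SiO2 ÷ 60.083 g/mol = 0.84466 mol, giving 0.84466 Si and 1.68932 O.
Oxygen sums to 2.52244; scaling by 6/2.52244 = 2.37865 puts the formula on 6 O.
Si: 0.84466 × 2.37865 = 2.009 atoms per formula unit.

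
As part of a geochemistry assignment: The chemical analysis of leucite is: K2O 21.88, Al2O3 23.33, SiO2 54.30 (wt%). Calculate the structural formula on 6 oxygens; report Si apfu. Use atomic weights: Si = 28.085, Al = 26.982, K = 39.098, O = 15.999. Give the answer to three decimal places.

1.989 Si apfu

K2O (M=94.195): mol = 0.23228; K = 0.46456, O = 0.23228.
Al2O3 (M=101.961): mol = 0.22881; Al = 0.45762, O = 0.68643.
SiO2 (M=60.083): mol = 0.90375; Si = 0.90375, O = 1.80750.
ΣO = 2.72621; factor = 6/ΣO = 2.20086.
Si apfu = 0.90375 × 2.20086 = 1.989.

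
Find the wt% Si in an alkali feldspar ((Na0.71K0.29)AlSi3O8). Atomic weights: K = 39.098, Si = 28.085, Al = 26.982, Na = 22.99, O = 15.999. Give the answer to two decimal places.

31.57 wt%

Molar mass of (Na0.71K0.29)AlSi3O8: 0.71*22.99 + 0.29*39.098 + 1*26.982 + 3*28.085 + 8*15.999 = 266.890 g/mol.
Mass of Si per formula unit: 3 × 28.085 = 84.255 g.
Weight fraction Si = 84.255 / 266.890 = 0.3157.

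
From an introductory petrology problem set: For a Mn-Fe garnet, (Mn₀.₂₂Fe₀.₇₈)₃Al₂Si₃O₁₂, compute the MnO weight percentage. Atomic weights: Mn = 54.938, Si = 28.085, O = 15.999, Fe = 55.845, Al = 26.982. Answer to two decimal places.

M((Mn₀.₂₂Fe₀.₇₈)₃Al₂Si₃O₁₂) = 497.143 g/mol; M(MnO) = 70.937 g/mol.
Moles MnO per formula unit = 0.66 Mn ÷ 1 = 0.6600.
MnO fraction = (0.6600 × 70.937) / 497.143 = 46.818/497.143 = 0.0942.

9.42 wt%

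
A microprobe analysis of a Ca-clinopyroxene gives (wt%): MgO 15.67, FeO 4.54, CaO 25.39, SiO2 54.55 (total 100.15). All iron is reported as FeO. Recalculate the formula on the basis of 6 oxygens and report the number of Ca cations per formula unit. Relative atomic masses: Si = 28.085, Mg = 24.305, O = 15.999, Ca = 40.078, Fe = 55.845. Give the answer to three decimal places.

0.999 Ca apfu

MgO (M=40.304): mol = 0.38880; Mg = 0.38880, O = 0.38880.
FeO (M=71.844): mol = 0.06319; Fe = 0.06319, O = 0.06319.
CaO (M=56.077): mol = 0.45277; Ca = 0.45277, O = 0.45277.
SiO2 (M=60.083): mol = 0.90791; Si = 0.90791, O = 1.81582.
ΣO = 2.72058; factor = 6/ΣO = 2.20541.
Ca apfu = 0.45277 × 2.20541 = 0.999.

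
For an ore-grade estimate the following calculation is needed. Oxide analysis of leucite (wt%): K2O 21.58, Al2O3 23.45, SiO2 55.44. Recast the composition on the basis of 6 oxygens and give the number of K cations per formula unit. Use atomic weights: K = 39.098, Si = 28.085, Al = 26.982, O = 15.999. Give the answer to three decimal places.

K2O (M=94.195): mol = 0.22910; K = 0.45820, O = 0.22910.
Al2O3 (M=101.961): mol = 0.22999; Al = 0.45998, O = 0.68997.
SiO2 (M=60.083): mol = 0.92272; Si = 0.92272, O = 1.84544.
ΣO = 2.76451; factor = 6/ΣO = 2.17037.
K apfu = 0.45820 × 2.17037 = 0.994.

0.994 K apfu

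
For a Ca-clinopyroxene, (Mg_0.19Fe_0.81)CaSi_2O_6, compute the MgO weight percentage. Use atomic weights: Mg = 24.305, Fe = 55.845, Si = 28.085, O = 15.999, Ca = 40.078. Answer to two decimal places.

3.16 wt%

Molar mass of (Mg_0.19Fe_0.81)CaSi_2O_6 = 0.19·24.305 + 0.81·55.845 + 1·40.078 + 2·28.085 + 6·15.999 = 242.094 g/mol.
Each formula unit contains 0.19 Mg, equivalent to 0.19/1 = 0.1900 mol MgO.
M(MgO) = 1×24.305 + 1×15.999 = 40.304 g/mol.
Mass of MgO per formula unit = 0.1900 × 40.304 = 7.658 g.
MgO wt% = 7.658 / 242.094 × 100 = 3.16%.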